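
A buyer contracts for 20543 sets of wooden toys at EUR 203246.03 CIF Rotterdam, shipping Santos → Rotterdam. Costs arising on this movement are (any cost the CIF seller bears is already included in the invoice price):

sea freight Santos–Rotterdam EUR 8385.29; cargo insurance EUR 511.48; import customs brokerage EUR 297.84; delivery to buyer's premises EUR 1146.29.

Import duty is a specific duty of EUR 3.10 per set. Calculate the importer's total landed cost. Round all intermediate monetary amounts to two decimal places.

CIF: the seller pays costs through ocean freight and marine insurance to the destination port.
Already in the invoice (seller's account under CIF): freight, insurance — exclude.
The CIF price already equals the CIF value: 203246.03
Import duty = 20543 × 3.10 = 63683.30
Buyer bears: brokerage 297.84 + delivery 1146.29 + duty 63683.30 = 65127.43
Landed cost = invoice 203246.03 + 65127.43 = 268373.46

Total landed cost: EUR 268373.46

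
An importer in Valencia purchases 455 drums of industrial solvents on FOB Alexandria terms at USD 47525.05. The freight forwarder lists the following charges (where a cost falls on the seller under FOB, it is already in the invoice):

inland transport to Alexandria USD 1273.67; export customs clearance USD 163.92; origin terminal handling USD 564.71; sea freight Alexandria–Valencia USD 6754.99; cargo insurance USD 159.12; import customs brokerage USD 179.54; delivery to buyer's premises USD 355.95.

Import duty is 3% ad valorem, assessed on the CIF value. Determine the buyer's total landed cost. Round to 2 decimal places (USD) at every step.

Total landed cost: USD 56607.82

FOB: the seller bears costs until goods are on board at the origin port; the buyer bears freight, insurance and all costs thereafter.
Already in the invoice (seller's account under FOB): inland to port, export clearance, origin terminal — exclude.
CIF value = FOB price + freight + insurance = 47525.05 + 6754.99 + 159.12 = 54439.16
Import duty = 54439.16 × 3% = 1633.17
Buyer bears: freight 6754.99 + insurance 159.12 + brokerage 179.54 + delivery 355.95 + duty 1633.17 = 9082.77
Landed cost = invoice 47525.05 + 9082.77 = 56607.82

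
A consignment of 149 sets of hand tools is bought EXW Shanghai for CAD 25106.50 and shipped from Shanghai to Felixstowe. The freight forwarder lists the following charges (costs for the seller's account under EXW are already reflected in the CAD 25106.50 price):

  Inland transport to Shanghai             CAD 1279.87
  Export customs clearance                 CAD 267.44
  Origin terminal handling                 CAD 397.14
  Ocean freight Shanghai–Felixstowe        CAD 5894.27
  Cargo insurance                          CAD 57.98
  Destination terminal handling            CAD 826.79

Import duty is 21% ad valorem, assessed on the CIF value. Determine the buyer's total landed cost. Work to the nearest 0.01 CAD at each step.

EXW: the seller makes goods available at their premises; the buyer bears all onward costs.
CIF value = EXW price + inland to port + export clearance + origin terminal + freight + insurance = 25106.50 + 1279.87 + 267.44 + 397.14 + 5894.27 + 57.98 = 33003.20
Import duty = 33003.20 × 21% = 6930.67
Buyer bears: inland to port 1279.87 + export clearance 267.44 + origin terminal 397.14 + freight 5894.27 + insurance 57.98 + destination terminal 826.79 + duty 6930.67 = 15654.16
Landed cost = invoice 25106.50 + 15654.16 = 40760.66

Total landed cost: CAD 40760.66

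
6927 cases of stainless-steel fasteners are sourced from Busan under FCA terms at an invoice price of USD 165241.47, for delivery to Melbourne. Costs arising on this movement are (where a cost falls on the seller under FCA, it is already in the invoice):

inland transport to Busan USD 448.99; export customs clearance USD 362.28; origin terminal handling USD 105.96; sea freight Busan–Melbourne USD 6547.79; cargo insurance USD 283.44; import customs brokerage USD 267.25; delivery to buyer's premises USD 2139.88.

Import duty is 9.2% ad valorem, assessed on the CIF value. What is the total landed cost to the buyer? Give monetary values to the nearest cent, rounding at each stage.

FCA: the seller delivers export-cleared goods to the carrier; the buyer bears costs from that point.
Already in the invoice (seller's account under FCA): inland to port, export clearance — exclude.
CIF value = FCA price + origin terminal + freight + insurance = 165241.47 + 105.96 + 6547.79 + 283.44 = 172178.66
Import duty = 172178.66 × 9.2% = 15840.44
Buyer bears: origin terminal 105.96 + freight 6547.79 + insurance 283.44 + brokerage 267.25 + delivery 2139.88 + duty 15840.44 = 25184.76
Landed cost = invoice 165241.47 + 25184.76 = 190426.23

Total landed cost: USD 190426.23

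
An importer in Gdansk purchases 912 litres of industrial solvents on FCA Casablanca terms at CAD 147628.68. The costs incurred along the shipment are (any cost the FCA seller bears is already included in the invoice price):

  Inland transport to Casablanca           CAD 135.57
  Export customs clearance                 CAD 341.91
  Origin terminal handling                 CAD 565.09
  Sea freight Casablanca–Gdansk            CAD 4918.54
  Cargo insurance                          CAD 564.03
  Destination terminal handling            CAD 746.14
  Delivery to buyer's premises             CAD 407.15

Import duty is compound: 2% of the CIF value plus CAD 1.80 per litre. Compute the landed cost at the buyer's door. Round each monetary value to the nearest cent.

Total landed cost: CAD 159544.76

FCA: the seller delivers export-cleared goods to the carrier; the buyer bears costs from that point.
Already in the invoice (seller's account under FCA): inland to port, export clearance — exclude.
CIF value = FCA price + origin terminal + freight + insurance = 147628.68 + 565.09 + 4918.54 + 564.03 = 153676.34
Ad valorem component: 153676.34 × 2% = 3073.53
Specific component: 912 × 1.80 = 1641.60
Import duty = 3073.53 + 1641.60 = 4715.13
Buyer bears: origin terminal 565.09 + freight 4918.54 + insurance 564.03 + destination terminal 746.14 + delivery 407.15 + duty 4715.13 = 11916.08
Landed cost = invoice 147628.68 + 11916.08 = 159544.76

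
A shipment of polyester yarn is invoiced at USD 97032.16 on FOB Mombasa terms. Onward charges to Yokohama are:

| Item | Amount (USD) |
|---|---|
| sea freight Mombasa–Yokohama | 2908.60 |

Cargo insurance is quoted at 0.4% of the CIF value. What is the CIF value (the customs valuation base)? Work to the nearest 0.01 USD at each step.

Let C be the CIF value. C = FOB price + freight + 0.4% × C
C − 0.4% × C = 97032.16 + 2908.60
0.996 × C = 99940.76
C = 99940.76 / 0.996 = 100342.13
Insurance premium = 0.4% × 100342.13 = 401.37

CIF value: USD 100342.13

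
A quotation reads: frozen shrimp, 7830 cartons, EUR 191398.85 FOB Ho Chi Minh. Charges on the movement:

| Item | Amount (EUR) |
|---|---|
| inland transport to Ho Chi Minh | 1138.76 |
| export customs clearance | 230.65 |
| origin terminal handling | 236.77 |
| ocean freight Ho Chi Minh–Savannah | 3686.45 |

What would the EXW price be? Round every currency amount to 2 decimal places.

Not relevant to the conversion: freight — on the buyer under both terms; not part of either seller's price.
From FOB to EXW, the seller no longer bears: inland to port, export clearance, origin terminal.
EXW price = 191398.85 − 1138.76 − 230.65 − 236.77 = 189792.67

EXW price: EUR 189792.67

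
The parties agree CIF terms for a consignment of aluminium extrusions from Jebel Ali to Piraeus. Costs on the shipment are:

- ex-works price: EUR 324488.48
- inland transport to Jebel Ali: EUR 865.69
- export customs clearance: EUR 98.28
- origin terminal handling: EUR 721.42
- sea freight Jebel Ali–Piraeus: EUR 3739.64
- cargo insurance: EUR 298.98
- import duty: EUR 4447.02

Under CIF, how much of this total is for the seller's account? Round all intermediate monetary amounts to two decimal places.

Seller's account: EUR 330212.49

CIF: the seller pays costs through ocean freight and marine insurance to the destination port.
Seller's account: goods 324488.48 + inland to port 865.69 + export clearance 98.28 + origin terminal 721.42 + freight 3739.64 + insurance 298.98 = 330212.49
Buyer's account: duty 4447.02 = 4447.02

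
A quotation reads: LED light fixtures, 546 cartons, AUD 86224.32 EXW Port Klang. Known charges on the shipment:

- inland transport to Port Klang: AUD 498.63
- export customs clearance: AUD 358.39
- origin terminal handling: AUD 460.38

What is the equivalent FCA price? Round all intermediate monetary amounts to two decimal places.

FCA price: AUD 87081.34

Not relevant to the conversion: origin terminal — on the buyer under both terms; not part of either seller's price.
From EXW to FCA, the seller additionally bears: inland to port, export clearance.
FCA price = 86224.32 + 498.63 + 358.39 = 87081.34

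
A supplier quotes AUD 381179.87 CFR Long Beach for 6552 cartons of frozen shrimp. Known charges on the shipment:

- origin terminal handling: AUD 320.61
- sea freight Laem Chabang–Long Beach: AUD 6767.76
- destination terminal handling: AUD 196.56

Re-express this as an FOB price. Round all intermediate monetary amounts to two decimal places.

FOB price: AUD 374412.11

Not relevant to the conversion: origin terminal — on the seller under both CFR and FOB; already in the CFR price and stays in the FOB price. destination terminal — on the buyer under both terms; not part of either seller's price.
From CFR to FOB, the seller no longer bears: freight.
FOB price = 381179.87 − 6767.76 = 374412.11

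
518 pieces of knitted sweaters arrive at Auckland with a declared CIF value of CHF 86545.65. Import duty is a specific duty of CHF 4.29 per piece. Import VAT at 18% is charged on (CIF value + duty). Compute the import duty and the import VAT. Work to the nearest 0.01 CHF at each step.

Import duty: CHF 2222.22; import VAT: CHF 15978.22

Import duty = 518 × 4.29 = 2222.22
VAT base = CIF + duty = 86545.65 + 2222.22 = 88767.87
Import VAT = 88767.87 × 18% = 15978.22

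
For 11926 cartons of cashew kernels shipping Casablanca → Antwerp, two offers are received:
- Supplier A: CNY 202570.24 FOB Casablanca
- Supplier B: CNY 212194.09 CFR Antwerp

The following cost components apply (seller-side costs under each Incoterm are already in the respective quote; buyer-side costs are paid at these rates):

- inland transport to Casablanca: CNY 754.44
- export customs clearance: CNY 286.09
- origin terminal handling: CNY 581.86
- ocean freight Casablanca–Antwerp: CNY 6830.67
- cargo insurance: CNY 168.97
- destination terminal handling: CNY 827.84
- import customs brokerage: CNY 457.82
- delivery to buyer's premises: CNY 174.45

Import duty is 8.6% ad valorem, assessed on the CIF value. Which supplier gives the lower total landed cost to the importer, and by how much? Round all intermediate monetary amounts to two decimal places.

Supplier A is cheaper by CNY 3033.39

Supplier A (FOB):
CIF value = FOB price + freight + insurance = 202570.24 + 6830.67 + 168.97 = 209569.88
Import duty = 209569.88 × 8.6% = 18023.01
Buyer bears (A): 6830.67 + 168.97 + 827.84 + 457.82 + 174.45 = 8459.75
Landed cost (A) = invoice 202570.24 + 8459.75 + duty 18023.01 = 229053.00
Supplier B (CFR):
CIF value = CFR price + insurance = 212194.09 + 168.97 = 212363.06
Import duty = 212363.06 × 8.6% = 18263.22
Buyer bears (B): 168.97 + 827.84 + 457.82 + 174.45 = 1629.08
Landed cost (B) = invoice 212194.09 + 1629.08 + duty 18263.22 = 232086.39
Difference = |229053.00 − 232086.39| = 3033.39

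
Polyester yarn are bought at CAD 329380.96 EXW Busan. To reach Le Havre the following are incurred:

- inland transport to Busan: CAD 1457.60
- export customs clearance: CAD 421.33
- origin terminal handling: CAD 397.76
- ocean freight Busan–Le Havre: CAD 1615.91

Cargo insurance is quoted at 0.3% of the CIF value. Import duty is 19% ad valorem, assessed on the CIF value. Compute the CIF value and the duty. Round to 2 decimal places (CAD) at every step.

Let C be the CIF value. C = EXW price + pre-shipment costs + freight + 0.3% × C
C − 0.3% × C = 329380.96 + 1457.60 + 421.33 + 397.76 + 1615.91
0.997 × C = 333273.56
C = 333273.56 / 0.997 = 334276.39
Insurance premium = 0.3% × 334276.39 = 1002.83
Import duty = 334276.39 × 19% = 63512.51

CIF value: CAD 334276.39; import duty: CAD 63512.51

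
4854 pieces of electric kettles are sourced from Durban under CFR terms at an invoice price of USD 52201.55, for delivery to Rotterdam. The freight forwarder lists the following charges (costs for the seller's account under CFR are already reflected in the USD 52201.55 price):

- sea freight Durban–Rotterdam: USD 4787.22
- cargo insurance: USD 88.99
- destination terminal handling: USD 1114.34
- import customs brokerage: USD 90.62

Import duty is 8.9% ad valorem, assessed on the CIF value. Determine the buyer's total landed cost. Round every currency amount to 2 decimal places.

Total landed cost: USD 58149.36

CFR: the seller pays costs through ocean freight to the destination port, but not insurance.
Already in the invoice (seller's account under CFR): freight — exclude.
CIF value = CFR price + insurance = 52201.55 + 88.99 = 52290.54
Import duty = 52290.54 × 8.9% = 4653.86
Buyer bears: insurance 88.99 + destination terminal 1114.34 + brokerage 90.62 + duty 4653.86 = 5947.81
Landed cost = invoice 52201.55 + 5947.81 = 58149.36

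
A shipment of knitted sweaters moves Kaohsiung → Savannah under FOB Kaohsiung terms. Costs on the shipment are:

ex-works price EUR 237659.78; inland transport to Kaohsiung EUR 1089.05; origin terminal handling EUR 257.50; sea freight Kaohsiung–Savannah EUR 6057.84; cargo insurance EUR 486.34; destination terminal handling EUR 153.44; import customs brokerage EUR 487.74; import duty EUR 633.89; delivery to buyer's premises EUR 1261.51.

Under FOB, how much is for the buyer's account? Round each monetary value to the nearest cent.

Buyer's account: EUR 9080.76

FOB: the seller bears costs until goods are on board at the origin port; the buyer bears freight, insurance and all costs thereafter.
Seller's account: goods 237659.78 + inland to port 1089.05 + origin terminal 257.50 = 239006.33
Buyer's account: freight 6057.84 + insurance 486.34 + destination terminal 153.44 + brokerage 487.74 + duty 633.89 + delivery 1261.51 = 9080.76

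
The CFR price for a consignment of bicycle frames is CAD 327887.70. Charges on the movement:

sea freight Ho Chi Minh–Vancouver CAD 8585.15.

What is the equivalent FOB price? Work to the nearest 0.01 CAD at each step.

From CFR to FOB, the seller no longer bears: freight.
FOB price = 327887.70 − 8585.15 = 319302.55

FOB price: CAD 319302.55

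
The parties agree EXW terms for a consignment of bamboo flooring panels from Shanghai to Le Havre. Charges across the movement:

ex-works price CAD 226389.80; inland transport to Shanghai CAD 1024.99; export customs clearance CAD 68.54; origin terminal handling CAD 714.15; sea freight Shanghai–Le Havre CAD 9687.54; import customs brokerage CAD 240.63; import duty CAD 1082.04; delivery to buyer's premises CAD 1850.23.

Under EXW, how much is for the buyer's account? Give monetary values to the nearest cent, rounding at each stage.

Buyer's account: CAD 14668.12

EXW: the seller makes goods available at their premises; the buyer bears all onward costs.
Seller's account: goods 226389.80 = 226389.80
Buyer's account: inland to port 1024.99 + export clearance 68.54 + origin terminal 714.15 + freight 9687.54 + brokerage 240.63 + duty 1082.04 + delivery 1850.23 = 14668.12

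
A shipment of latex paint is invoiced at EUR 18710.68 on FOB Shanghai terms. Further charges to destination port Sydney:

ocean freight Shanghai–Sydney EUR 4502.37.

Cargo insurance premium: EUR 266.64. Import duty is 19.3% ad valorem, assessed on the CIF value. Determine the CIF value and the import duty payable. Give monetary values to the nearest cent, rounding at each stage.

CIF value: EUR 23479.69; import duty: EUR 4531.58

CIF = FOB price + freight + insurance
CIF = 18710.68 + 4502.37 + 266.64 = 23479.69
Import duty = 23479.69 × 19.3% = 4531.58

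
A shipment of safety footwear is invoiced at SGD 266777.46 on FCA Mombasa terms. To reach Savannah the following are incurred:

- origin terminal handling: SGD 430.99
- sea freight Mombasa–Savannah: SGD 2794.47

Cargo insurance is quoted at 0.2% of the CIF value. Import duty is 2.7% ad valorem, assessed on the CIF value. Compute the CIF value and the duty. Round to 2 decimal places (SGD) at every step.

CIF value: SGD 270544.01; import duty: SGD 7304.69

Let C be the CIF value. C = FCA price + pre-shipment costs + freight + 0.2% × C
C − 0.2% × C = 266777.46 + 430.99 + 2794.47
0.998 × C = 270002.92
C = 270002.92 / 0.998 = 270544.01
Insurance premium = 0.2% × 270544.01 = 541.09
Import duty = 270544.01 × 2.7% = 7304.69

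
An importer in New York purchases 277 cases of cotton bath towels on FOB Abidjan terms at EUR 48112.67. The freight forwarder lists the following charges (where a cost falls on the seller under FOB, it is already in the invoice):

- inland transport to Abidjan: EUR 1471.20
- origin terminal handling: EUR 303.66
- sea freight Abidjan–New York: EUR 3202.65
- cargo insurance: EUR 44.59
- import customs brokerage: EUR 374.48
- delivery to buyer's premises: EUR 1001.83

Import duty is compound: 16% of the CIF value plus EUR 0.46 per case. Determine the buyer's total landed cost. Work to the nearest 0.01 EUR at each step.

FOB: the seller bears costs until goods are on board at the origin port; the buyer bears freight, insurance and all costs thereafter.
Already in the invoice (seller's account under FOB): inland to port, origin terminal — exclude.
CIF value = FOB price + freight + insurance = 48112.67 + 3202.65 + 44.59 = 51359.91
Ad valorem component: 51359.91 × 16% = 8217.59
Specific component: 277 × 0.46 = 127.42
Import duty = 8217.59 + 127.42 = 8345.01
Buyer bears: freight 3202.65 + insurance 44.59 + brokerage 374.48 + delivery 1001.83 + duty 8345.01 = 12968.56
Landed cost = invoice 48112.67 + 12968.56 = 61081.23

Total landed cost: EUR 61081.23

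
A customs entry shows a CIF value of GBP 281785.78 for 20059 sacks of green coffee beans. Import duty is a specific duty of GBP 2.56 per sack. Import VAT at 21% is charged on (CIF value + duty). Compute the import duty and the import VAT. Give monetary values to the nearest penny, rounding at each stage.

Import duty: GBP 51351.04; import VAT: GBP 69958.73

Import duty = 20059 × 2.56 = 51351.04
VAT base = CIF + duty = 281785.78 + 51351.04 = 333136.82
Import VAT = 333136.82 × 21% = 69958.73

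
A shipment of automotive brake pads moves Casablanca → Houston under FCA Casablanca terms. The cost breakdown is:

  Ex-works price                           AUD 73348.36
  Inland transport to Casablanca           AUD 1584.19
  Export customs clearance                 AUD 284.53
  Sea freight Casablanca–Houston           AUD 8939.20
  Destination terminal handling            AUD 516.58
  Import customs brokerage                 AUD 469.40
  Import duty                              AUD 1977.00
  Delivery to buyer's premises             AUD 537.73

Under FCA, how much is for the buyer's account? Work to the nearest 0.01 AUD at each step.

Buyer's account: AUD 12439.91

FCA: the seller delivers export-cleared goods to the carrier; the buyer bears costs from that point.
Seller's account: goods 73348.36 + inland to port 1584.19 + export clearance 284.53 = 75217.08
Buyer's account: freight 8939.20 + destination terminal 516.58 + brokerage 469.40 + duty 1977.00 + delivery 537.73 = 12439.91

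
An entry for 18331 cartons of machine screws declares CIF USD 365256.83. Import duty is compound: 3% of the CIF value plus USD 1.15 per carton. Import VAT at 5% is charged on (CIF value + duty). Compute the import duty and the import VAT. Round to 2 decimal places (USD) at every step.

Import duty: USD 32038.35; import VAT: USD 19864.76

Ad valorem component: 365256.83 × 3% = 10957.70
Specific component: 18331 × 1.15 = 21080.65
Import duty = 10957.70 + 21080.65 = 32038.35
VAT base = CIF + duty = 365256.83 + 32038.35 = 397295.18
Import VAT = 397295.18 × 5% = 19864.76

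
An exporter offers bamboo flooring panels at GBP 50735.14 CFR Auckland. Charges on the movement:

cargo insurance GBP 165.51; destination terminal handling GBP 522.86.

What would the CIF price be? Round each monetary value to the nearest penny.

Not relevant to the conversion: destination terminal — on the buyer under both terms; not part of either seller's price.
From CFR to CIF, the seller additionally bears: insurance.
CIF price = 50735.14 + 165.51 = 50900.65

CIF price: GBP 50900.65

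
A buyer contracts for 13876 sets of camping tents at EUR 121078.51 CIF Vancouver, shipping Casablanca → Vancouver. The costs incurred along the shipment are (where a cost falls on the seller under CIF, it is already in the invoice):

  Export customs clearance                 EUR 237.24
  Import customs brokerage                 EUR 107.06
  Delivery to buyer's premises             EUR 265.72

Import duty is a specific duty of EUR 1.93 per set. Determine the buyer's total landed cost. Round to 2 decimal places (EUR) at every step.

Total landed cost: EUR 148231.97

CIF: the seller pays costs through ocean freight and marine insurance to the destination port.
Already in the invoice (seller's account under CIF): export clearance — exclude.
The CIF price already equals the CIF value: 121078.51
Import duty = 13876 × 1.93 = 26780.68
Buyer bears: brokerage 107.06 + delivery 265.72 + duty 26780.68 = 27153.46
Landed cost = invoice 121078.51 + 27153.46 = 148231.97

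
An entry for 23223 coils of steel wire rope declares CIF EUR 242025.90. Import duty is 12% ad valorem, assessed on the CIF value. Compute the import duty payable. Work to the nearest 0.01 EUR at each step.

Import duty = 242025.90 × 12% = 29043.11

Import duty: EUR 29043.11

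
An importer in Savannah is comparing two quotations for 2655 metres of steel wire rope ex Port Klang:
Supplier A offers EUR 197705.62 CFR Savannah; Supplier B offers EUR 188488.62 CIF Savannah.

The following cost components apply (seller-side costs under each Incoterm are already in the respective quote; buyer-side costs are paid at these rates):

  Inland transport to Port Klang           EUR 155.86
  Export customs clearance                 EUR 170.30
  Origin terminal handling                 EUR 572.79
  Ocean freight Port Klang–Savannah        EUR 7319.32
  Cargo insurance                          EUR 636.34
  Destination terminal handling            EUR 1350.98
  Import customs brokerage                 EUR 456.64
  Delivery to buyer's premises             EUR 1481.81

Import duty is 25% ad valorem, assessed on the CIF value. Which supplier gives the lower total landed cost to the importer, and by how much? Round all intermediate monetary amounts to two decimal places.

Supplier B is cheaper by EUR 12316.67

Supplier A (CFR):
CIF value = CFR price + insurance = 197705.62 + 636.34 = 198341.96
Import duty = 198341.96 × 25% = 49585.49
Buyer bears (A): 636.34 + 1350.98 + 456.64 + 1481.81 = 3925.77
Landed cost (A) = invoice 197705.62 + 3925.77 + duty 49585.49 = 251216.88
Supplier B (CIF):
The CIF price already equals the CIF value: 188488.62
Import duty = 188488.62 × 25% = 47122.16
Buyer bears (B): 1350.98 + 456.64 + 1481.81 = 3289.43
Landed cost (B) = invoice 188488.62 + 3289.43 + duty 47122.16 = 238900.21
Difference = |251216.88 − 238900.21| = 12316.67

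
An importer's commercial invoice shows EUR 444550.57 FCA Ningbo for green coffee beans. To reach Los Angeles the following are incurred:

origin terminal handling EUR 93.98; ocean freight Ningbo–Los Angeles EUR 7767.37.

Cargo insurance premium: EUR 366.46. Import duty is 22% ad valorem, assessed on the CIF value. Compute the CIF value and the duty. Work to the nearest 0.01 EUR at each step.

CIF value: EUR 452778.38; import duty: EUR 99611.24

CIF = FCA price + pre-shipment costs + freight + insurance
CIF = 444550.57 + 93.98 + 7767.37 + 366.46 = 452778.38
Import duty = 452778.38 × 22% = 99611.24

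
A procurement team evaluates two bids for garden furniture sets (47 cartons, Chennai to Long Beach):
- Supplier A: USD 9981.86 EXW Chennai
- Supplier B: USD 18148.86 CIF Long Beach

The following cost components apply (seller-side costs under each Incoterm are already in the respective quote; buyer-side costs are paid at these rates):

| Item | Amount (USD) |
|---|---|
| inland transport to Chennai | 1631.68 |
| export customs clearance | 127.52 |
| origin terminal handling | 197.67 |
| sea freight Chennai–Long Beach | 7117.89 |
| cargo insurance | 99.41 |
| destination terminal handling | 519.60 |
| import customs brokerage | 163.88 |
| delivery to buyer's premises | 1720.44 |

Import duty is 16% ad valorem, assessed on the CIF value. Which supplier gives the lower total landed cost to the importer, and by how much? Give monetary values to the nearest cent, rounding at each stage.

Supplier B is cheaper by USD 1168.31

Supplier A (EXW):
CIF value = EXW price + inland to port + export clearance + origin terminal + freight + insurance = 9981.86 + 1631.68 + 127.52 + 197.67 + 7117.89 + 99.41 = 19156.03
Import duty = 19156.03 × 16% = 3064.96
Buyer bears (A): 1631.68 + 127.52 + 197.67 + 7117.89 + 99.41 + 519.60 + 163.88 + 1720.44 = 11578.09
Landed cost (A) = invoice 9981.86 + 11578.09 + duty 3064.96 = 24624.91
Supplier B (CIF):
The CIF price already equals the CIF value: 18148.86
Import duty = 18148.86 × 16% = 2903.82
Buyer bears (B): 519.60 + 163.88 + 1720.44 = 2403.92
Landed cost (B) = invoice 18148.86 + 2403.92 + duty 2903.82 = 23456.60
Difference = |24624.91 − 23456.60| = 1168.31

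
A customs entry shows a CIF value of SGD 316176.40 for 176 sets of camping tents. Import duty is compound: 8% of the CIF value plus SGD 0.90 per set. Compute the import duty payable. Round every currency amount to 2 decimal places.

Ad valorem component: 316176.40 × 8% = 25294.11
Specific component: 176 × 0.90 = 158.40
Import duty = 25294.11 + 158.40 = 25452.51

Import duty: SGD 25452.51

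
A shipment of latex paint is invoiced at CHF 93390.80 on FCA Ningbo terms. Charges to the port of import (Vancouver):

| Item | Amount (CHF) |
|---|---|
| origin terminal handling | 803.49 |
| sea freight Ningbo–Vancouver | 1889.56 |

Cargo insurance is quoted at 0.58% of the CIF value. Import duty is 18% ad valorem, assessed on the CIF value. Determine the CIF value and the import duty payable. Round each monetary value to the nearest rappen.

CIF value: CHF 96644.39; import duty: CHF 17395.99

Let C be the CIF value. C = FCA price + pre-shipment costs + freight + 0.58% × C
C − 0.58% × C = 93390.80 + 803.49 + 1889.56
0.9942 × C = 96083.85
C = 96083.85 / 0.9942 = 96644.39
Insurance premium = 0.58% × 96644.39 = 560.54
Import duty = 96644.39 × 18% = 17395.99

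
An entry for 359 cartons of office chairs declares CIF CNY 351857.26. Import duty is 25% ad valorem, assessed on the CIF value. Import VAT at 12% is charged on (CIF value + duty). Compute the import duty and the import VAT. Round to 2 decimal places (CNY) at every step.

Import duty: CNY 87964.32; import VAT: CNY 52778.59

Import duty = 351857.26 × 25% = 87964.32
VAT base = CIF + duty = 351857.26 + 87964.32 = 439821.58
Import VAT = 439821.58 × 12% = 52778.59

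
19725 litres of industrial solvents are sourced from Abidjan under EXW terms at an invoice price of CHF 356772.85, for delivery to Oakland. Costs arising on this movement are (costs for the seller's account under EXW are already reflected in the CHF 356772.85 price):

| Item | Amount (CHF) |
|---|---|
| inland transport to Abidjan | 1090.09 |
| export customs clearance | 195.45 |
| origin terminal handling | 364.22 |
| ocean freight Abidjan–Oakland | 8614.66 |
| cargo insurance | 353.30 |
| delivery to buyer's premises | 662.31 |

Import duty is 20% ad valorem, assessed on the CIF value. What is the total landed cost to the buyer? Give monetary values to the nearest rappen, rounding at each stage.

Total landed cost: CHF 441530.99

EXW: the seller makes goods available at their premises; the buyer bears all onward costs.
CIF value = EXW price + inland to port + export clearance + origin terminal + freight + insurance = 356772.85 + 1090.09 + 195.45 + 364.22 + 8614.66 + 353.30 = 367390.57
Import duty = 367390.57 × 20% = 73478.11
Buyer bears: inland to port 1090.09 + export clearance 195.45 + origin terminal 364.22 + freight 8614.66 + insurance 353.30 + delivery 662.31 + duty 73478.11 = 84758.14
Landed cost = invoice 356772.85 + 84758.14 = 441530.99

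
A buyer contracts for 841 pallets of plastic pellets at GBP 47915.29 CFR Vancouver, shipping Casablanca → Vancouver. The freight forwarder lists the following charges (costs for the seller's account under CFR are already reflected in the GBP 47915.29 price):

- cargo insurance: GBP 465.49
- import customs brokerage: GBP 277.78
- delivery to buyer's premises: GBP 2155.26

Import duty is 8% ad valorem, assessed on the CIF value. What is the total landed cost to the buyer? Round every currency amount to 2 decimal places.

Total landed cost: GBP 54684.28

CFR: the seller pays costs through ocean freight to the destination port, but not insurance.
CIF value = CFR price + insurance = 47915.29 + 465.49 = 48380.78
Import duty = 48380.78 × 8% = 3870.46
Buyer bears: insurance 465.49 + brokerage 277.78 + delivery 2155.26 + duty 3870.46 = 6768.99
Landed cost = invoice 47915.29 + 6768.99 = 54684.28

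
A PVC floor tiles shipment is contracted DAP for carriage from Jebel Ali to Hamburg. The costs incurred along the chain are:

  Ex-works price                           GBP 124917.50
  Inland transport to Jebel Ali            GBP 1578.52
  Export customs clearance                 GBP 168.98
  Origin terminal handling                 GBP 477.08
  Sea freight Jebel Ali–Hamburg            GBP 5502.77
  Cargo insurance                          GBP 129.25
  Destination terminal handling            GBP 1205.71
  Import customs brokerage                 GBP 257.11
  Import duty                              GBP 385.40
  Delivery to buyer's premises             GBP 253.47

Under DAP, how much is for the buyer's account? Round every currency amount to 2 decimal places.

DAP: the seller bears all costs to the named destination except import duty and clearance.
Seller's account: goods 124917.50 + inland to port 1578.52 + export clearance 168.98 + origin terminal 477.08 + freight 5502.77 + insurance 129.25 + destination terminal 1205.71 + delivery 253.47 = 134233.28
Buyer's account: brokerage 257.11 + duty 385.40 = 642.51

Buyer's account: GBP 642.51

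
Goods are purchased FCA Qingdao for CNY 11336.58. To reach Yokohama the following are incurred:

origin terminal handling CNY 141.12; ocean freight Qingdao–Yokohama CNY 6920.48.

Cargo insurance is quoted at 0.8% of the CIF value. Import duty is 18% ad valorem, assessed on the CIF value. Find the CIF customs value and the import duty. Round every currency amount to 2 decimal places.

CIF value: CNY 18546.55; import duty: CNY 3338.38

Let C be the CIF value. C = FCA price + pre-shipment costs + freight + 0.8% × C
C − 0.8% × C = 11336.58 + 141.12 + 6920.48
0.992 × C = 18398.18
C = 18398.18 / 0.992 = 18546.55
Insurance premium = 0.8% × 18546.55 = 148.37
Import duty = 18546.55 × 18% = 3338.38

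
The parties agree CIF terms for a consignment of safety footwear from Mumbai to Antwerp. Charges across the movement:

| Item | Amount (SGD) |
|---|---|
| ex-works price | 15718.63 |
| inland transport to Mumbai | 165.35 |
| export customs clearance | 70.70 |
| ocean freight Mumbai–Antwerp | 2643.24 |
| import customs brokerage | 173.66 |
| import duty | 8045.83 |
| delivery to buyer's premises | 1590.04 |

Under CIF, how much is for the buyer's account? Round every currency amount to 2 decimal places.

Buyer's account: SGD 9809.53

CIF: the seller pays costs through ocean freight and marine insurance to the destination port.
Seller's account: goods 15718.63 + inland to port 165.35 + export clearance 70.70 + freight 2643.24 = 18597.92
Buyer's account: brokerage 173.66 + duty 8045.83 + delivery 1590.04 = 9809.53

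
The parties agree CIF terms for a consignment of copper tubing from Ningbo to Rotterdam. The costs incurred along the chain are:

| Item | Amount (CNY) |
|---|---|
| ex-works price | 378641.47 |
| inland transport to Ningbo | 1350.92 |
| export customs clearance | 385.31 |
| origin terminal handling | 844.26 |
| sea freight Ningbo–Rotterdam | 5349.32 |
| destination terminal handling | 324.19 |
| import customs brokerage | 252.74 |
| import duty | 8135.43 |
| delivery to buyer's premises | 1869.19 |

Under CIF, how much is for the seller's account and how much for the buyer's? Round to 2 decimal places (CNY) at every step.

Seller: CNY 386571.28; buyer: CNY 10581.55

CIF: the seller pays costs through ocean freight and marine insurance to the destination port.
Seller's account: goods 378641.47 + inland to port 1350.92 + export clearance 385.31 + origin terminal 844.26 + freight 5349.32 = 386571.28
Buyer's account: destination terminal 324.19 + brokerage 252.74 + duty 8135.43 + delivery 1869.19 = 10581.55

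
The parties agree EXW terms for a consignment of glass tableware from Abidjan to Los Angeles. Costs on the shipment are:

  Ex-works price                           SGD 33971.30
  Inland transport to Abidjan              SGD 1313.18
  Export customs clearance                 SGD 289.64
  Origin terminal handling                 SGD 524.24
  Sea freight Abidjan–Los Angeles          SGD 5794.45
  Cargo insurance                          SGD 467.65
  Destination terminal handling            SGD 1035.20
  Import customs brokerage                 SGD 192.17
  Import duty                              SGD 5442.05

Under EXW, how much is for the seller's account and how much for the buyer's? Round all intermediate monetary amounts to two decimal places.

EXW: the seller makes goods available at their premises; the buyer bears all onward costs.
Seller's account: goods 33971.30 = 33971.30
Buyer's account: inland to port 1313.18 + export clearance 289.64 + origin terminal 524.24 + freight 5794.45 + insurance 467.65 + destination terminal 1035.20 + brokerage 192.17 + duty 5442.05 = 15058.58

Seller: SGD 33971.30; buyer: SGD 15058.58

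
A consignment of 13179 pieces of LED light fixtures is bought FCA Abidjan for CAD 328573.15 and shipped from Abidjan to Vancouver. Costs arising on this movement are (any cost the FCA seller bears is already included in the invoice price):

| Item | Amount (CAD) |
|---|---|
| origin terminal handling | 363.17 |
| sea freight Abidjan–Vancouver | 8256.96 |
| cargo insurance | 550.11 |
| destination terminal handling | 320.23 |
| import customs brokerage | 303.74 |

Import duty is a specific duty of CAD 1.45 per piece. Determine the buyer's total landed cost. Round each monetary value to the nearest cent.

Total landed cost: CAD 357476.91

FCA: the seller delivers export-cleared goods to the carrier; the buyer bears costs from that point.
CIF value = FCA price + origin terminal + freight + insurance = 328573.15 + 363.17 + 8256.96 + 550.11 = 337743.39
Import duty = 13179 × 1.45 = 19109.55
Buyer bears: origin terminal 363.17 + freight 8256.96 + insurance 550.11 + destination terminal 320.23 + brokerage 303.74 + duty 19109.55 = 28903.76
Landed cost = invoice 328573.15 + 28903.76 = 357476.91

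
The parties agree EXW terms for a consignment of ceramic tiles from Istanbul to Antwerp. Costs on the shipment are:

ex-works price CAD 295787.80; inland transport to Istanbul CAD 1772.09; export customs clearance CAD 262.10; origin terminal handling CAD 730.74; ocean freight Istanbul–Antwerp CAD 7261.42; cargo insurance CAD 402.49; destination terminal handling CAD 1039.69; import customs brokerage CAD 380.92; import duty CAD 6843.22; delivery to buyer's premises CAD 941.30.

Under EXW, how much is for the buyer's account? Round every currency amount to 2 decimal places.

Buyer's account: CAD 19633.97

EXW: the seller makes goods available at their premises; the buyer bears all onward costs.
Seller's account: goods 295787.80 = 295787.80
Buyer's account: inland to port 1772.09 + export clearance 262.10 + origin terminal 730.74 + freight 7261.42 + insurance 402.49 + destination terminal 1039.69 + brokerage 380.92 + duty 6843.22 + delivery 941.30 = 19633.97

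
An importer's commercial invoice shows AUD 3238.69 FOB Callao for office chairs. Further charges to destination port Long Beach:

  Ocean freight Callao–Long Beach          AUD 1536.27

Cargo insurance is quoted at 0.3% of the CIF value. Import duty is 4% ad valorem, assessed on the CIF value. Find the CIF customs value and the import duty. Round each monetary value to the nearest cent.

Let C be the CIF value. C = FOB price + freight + 0.3% × C
C − 0.3% × C = 3238.69 + 1536.27
0.997 × C = 4774.96
C = 4774.96 / 0.997 = 4789.33
Insurance premium = 0.3% × 4789.33 = 14.37
Import duty = 4789.33 × 4% = 191.57

CIF value: AUD 4789.33; import duty: AUD 191.57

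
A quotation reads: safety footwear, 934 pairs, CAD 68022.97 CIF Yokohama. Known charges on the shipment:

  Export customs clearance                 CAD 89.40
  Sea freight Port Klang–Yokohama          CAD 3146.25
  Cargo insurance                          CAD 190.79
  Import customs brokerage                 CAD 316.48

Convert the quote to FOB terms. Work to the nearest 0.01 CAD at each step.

Not relevant to the conversion: export clearance — on the seller under both CIF and FOB; already in the CIF price and stays in the FOB price. brokerage — on the buyer under both terms; not part of either seller's price.
From CIF to FOB, the seller no longer bears: freight, insurance.
FOB price = 68022.97 − 3146.25 − 190.79 = 64685.93

FOB price: CAD 64685.93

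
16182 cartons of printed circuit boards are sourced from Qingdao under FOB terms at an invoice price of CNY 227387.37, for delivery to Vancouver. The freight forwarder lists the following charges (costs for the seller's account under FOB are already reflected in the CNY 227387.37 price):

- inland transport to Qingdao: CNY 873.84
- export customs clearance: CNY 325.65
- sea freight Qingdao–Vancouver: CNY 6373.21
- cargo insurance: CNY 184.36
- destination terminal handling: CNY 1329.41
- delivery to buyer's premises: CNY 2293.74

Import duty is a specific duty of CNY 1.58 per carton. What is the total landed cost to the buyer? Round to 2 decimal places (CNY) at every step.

Total landed cost: CNY 263135.65

FOB: the seller bears costs until goods are on board at the origin port; the buyer bears freight, insurance and all costs thereafter.
Already in the invoice (seller's account under FOB): inland to port, export clearance — exclude.
CIF value = FOB price + freight + insurance = 227387.37 + 6373.21 + 184.36 = 233944.94
Import duty = 16182 × 1.58 = 25567.56
Buyer bears: freight 6373.21 + insurance 184.36 + destination terminal 1329.41 + delivery 2293.74 + duty 25567.56 = 35748.28
Landed cost = invoice 227387.37 + 35748.28 = 263135.65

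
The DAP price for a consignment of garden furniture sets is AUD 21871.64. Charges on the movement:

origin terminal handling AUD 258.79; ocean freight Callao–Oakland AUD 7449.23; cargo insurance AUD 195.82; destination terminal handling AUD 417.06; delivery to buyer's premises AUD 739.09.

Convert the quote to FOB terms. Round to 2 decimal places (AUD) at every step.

FOB price: AUD 13070.44

Not relevant to the conversion: origin terminal — on the seller under both DAP and FOB; already in the DAP price and stays in the FOB price.
From DAP to FOB, the seller no longer bears: freight, insurance, destination terminal, delivery.
FOB price = 21871.64 − 7449.23 − 195.82 − 417.06 − 739.09 = 13070.44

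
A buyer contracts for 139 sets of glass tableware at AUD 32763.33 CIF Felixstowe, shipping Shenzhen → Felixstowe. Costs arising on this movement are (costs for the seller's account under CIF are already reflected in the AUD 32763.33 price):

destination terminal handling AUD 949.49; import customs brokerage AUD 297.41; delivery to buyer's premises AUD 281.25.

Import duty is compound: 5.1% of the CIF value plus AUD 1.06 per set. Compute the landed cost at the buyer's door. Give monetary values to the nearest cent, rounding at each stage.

CIF: the seller pays costs through ocean freight and marine insurance to the destination port.
The CIF price already equals the CIF value: 32763.33
Ad valorem component: 32763.33 × 5.1% = 1670.93
Specific component: 139 × 1.06 = 147.34
Import duty = 1670.93 + 147.34 = 1818.27
Buyer bears: destination terminal 949.49 + brokerage 297.41 + delivery 281.25 + duty 1818.27 = 3346.42
Landed cost = invoice 32763.33 + 3346.42 = 36109.75

Total landed cost: AUD 36109.75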